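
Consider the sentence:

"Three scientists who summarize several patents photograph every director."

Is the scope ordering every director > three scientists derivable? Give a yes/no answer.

The relative clause *who summarize several patents* modifies *three scientists*, but *every director* is not inside that relative clause — it is an argument of the matrix verb.
Nothing blocks QR of the lower DP to a position above the higher one, so inverse scope is available.

Yes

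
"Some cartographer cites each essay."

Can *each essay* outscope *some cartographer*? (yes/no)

Yes

*some cartographer* and *each essay* are co-arguments of the matrix verb, with nothing but a clause-internal boundary between them.
No island intervenes, so both surface and inverse scope are derivable.
Both orderings are possible: *some cartographer* > *each essay* and *each essay* > *some cartographer*.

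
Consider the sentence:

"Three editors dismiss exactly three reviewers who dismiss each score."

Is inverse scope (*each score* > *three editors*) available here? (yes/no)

Structurally, *each score* is inside the relative clause *who dismiss each score* modifying *exactly three reviewers*.
The relative clause forms an island for QR, so the quantifier is confined to the head noun's restrictor.
So the wide-scope reading for *each score* is blocked.

No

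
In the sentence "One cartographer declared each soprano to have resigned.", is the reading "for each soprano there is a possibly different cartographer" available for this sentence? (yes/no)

Yes

This is the *each soprano* > *one cartographer* reading.
This is an ECM construction: *each soprano* is the infinitival subject, Case-marked by the matrix verb, and the infinitive is transparent for QR.
QR within a single clause is free, so the lower quantifier may take scope over the higher one.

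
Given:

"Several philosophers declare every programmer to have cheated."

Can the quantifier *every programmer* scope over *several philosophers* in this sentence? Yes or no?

Yes

This is an ECM construction: *every programmer* is the infinitival subject, Case-marked by the matrix verb, and the infinitive is transparent for QR.
QR within a single clause is free, so the lower quantifier may take scope over the higher one.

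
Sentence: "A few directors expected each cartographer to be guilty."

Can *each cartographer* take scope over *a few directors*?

*each cartographer* is an ECM subject; ECM complements are not islands, and the embedded quantifier may take matrix scope.
Clause-internal QR can adjoin the lower DP above the subject, yielding the inverse reading.
So *each cartographer* > *a few directors* is among the available readings.

Yes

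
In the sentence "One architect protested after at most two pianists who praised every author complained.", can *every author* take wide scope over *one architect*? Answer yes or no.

No

*every author* occurs within the relative clause *who praised every author*, which is itself inside the adjunct *after at most two pianists who praised every author complained*.
Both the relative clause and the enclosing adjunct are scope islands; QR cannot cross either.
*every author* > *one architect* would require crossing that boundary, which is illicit.
(Only the surface reading survives: one fixed architect with respect to all the relevant authors.)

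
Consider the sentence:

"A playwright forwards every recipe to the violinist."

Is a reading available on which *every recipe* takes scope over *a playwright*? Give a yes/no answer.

Yes

*every recipe* and *a playwright* are in the same minimal clause.
QR within a single clause is free, so the lower quantifier may take scope over the higher one.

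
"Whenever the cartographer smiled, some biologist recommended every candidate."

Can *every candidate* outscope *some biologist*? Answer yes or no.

Yes

*every candidate* is a matrix argument; the adjunct is an island but the target quantifier is outside it.
No island intervenes, so both surface and inverse scope are derivable.
Both orderings are possible: *some biologist* > *every candidate* and *every candidate* > *some biologist*.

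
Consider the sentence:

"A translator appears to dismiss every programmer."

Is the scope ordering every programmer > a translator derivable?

Yes

Infinitival complements of raising predicates do not block QR; *every programmer* and *a translator* are effectively clausemates.
Nothing blocks QR of the lower DP to a position above the higher one, so inverse scope is available.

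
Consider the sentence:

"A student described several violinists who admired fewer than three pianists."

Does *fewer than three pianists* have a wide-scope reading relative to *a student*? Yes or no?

The target quantifier *fewer than three pianists* is part of the relative clause *who admired fewer than three pianists* modifying *several violinists*.
Relative clauses block scope extraction: QR cannot target a position outside the modified NP.
*fewer than three pianists* > *a student* would require crossing that boundary, which is illicit.

No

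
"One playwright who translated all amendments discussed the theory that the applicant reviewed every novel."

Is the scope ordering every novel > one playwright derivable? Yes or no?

No

The DP *every novel* is contained in the complex NP *the theory that the applicant reviewed every novel*.
Noun-complement clauses are scope islands (the Complex NP Constraint): a quantifier inside one cannot scope into the matrix.
The inverse ordering *every novel* > *one playwright* is therefore underivable.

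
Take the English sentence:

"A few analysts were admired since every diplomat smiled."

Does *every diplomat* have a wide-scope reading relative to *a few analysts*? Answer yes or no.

*every diplomat* occurs within the adjunct clause *since every diplomat smiled*.
Adverbial clauses are not L-marked, so they are barriers for QR — the quantifier cannot escape the adjunct.
*every diplomat* is confined to the island and cannot take scope over *a few analysts*.

No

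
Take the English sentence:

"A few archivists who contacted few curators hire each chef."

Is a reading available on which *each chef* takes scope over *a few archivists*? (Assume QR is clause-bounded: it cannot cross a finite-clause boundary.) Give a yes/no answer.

Yes

*each chef* sits in the matrix clause, not in the relative clause on *a few archivists*.
Nothing blocks QR of the lower DP to a position above the higher one, so inverse scope is available.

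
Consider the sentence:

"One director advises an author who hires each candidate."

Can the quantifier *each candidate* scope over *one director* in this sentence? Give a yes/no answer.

No

Structurally, *each candidate* is inside the relative clause *who hires each candidate* modifying *an author*.
Relative clauses are scope islands: a quantifier cannot QR out of a relative clause to take scope in the matrix clause.
Hence only narrow scope for *each candidate* (under *one director*) survives.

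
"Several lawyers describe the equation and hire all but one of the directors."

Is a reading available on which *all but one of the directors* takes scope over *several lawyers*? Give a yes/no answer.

No

The DP *all but one of the directors* is contained in one conjunct of the coordinate structure (*hire all but one of the directors*).
Coordinate structures are islands for non-across-the-board movement, QR included.
So *all but one of the directors* cannot raise to a position above *several lawyers*.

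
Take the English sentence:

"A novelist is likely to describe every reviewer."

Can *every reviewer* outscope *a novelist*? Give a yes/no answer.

Raising constructions are monoclausal for scope purposes; *every reviewer* is not separated from *a novelist* by any island.
Nothing blocks QR of the lower DP to a position above the higher one, so inverse scope is available.

Yes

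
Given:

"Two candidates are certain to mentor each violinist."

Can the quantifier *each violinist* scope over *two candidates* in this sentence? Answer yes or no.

Yes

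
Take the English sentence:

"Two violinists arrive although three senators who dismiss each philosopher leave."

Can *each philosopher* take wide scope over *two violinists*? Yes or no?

No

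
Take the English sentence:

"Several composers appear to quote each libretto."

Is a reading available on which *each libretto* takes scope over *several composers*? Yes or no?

Yes

*each libretto* is inside a raising infinitive, which is transparent to QR (no CP barrier), so it behaves as a matrix argument.
QR within a single clause is free, so the lower quantifier may take scope over the higher one.
Both orderings are possible: *several composers* > *each libretto* and *each libretto* > *several composers*.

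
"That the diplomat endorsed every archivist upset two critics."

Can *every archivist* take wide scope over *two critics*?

No

*every archivist* is embedded in the sentential subject *that the diplomat endorsed every archivist*.
Subjects — clausal subjects included — are islands for extraction, and QR is no exception.
The ordering *every archivist* > *two critics* is therefore underivable.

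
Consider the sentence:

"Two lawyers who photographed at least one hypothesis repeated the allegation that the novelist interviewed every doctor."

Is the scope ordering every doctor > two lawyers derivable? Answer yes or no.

No

*every doctor* is embedded in the complex NP *the allegation that the novelist interviewed every doctor*.
Noun-complement clauses are scope islands (the Complex NP Constraint): a quantifier inside one cannot scope into the matrix.
So the wide-scope reading for *every doctor* is blocked.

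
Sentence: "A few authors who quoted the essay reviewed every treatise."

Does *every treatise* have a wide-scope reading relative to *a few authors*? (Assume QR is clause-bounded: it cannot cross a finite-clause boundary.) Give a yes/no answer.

Although the sentence contains a relative clause (*who quoted the essay*), *every treatise* is outside it, in the matrix VP.
Ordinary QR to a clause-peripheral position gives the wide-scope LF for the lower DP.
So *every treatise* > *a few authors* is among the available readings.

Yes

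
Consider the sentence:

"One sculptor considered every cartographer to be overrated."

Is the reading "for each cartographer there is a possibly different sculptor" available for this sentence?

That reading corresponds to *every cartographer* > *one sculptor*.
The ECM infinitive is scope-transparent — *every cartographer* is free to raise above *one sculptor*.
With no island boundary between them, the object can take inverse scope over the subject via ordinary QR within the clause.

Yes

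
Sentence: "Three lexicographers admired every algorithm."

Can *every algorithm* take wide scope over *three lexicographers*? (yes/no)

Yes

*every algorithm* and *three lexicographers* are in the same minimal clause.
Nothing blocks QR of the lower DP to a position above the higher one, so inverse scope is available.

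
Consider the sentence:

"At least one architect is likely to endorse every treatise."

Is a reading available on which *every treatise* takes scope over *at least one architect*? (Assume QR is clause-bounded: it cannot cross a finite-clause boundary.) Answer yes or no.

Yes

*every treatise* is the object of the infinitival complement of a raising predicate; raising infinitives are transparent for QR, so the two DPs are in effect clausemates.
Ordinary QR to a clause-peripheral position gives the wide-scope LF for the lower DP.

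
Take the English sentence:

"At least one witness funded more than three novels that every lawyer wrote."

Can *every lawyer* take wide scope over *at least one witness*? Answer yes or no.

Structurally, *every lawyer* is inside the relative clause *that every lawyer wrote* modifying *more than three novels*.
Relative clauses block scope extraction: QR cannot target a position outside the modified NP.
So *every lawyer* cannot raise high enough to outscope *at least one witness*; only the surface ordering *at least one witness* > *every lawyer* is available.

No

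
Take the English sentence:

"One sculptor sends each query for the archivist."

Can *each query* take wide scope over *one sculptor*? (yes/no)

Yes

*one sculptor* and *each query* are co-arguments of the matrix verb, with nothing but a clause-internal boundary between them.
Nothing blocks QR of the lower DP to a position above the higher one, so inverse scope is available.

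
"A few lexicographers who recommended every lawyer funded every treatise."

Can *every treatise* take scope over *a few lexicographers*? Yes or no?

Yes

*every treatise* is a matrix argument; only *a few lexicographers* is modified by the relative clause *who recommended every lawyer*, so the RC island is irrelevant to the target quantifier.
Ordinary QR to a clause-peripheral position gives the wide-scope LF for the lower DP.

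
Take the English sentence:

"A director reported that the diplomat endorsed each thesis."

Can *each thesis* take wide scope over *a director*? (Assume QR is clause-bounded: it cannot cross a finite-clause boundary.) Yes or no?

No

Structurally, *each thesis* is inside the finite complement clause *that the diplomat endorsed each thesis*.
With QR restricted to its own tensed clause, the embedded quantifier cannot reach a matrix scope position.
*each thesis* is confined to the island and cannot take scope over *a director*.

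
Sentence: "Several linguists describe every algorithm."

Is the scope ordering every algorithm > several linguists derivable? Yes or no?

Yes

*every algorithm* and *several linguists* are in the same minimal clause.
No island intervenes, so both surface and inverse scope are derivable.
Both orderings are possible: *several linguists* > *every algorithm* and *every algorithm* > *several linguists*.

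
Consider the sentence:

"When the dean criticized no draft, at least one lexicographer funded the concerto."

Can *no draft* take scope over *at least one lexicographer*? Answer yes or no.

No

*no draft* sits inside the adjunct clause *when the dean criticized no draft*.
The adjunct-island constraint bars QR out of an adverbial clause.
The ordering *no draft* > *at least one lexicographer* is therefore underivable.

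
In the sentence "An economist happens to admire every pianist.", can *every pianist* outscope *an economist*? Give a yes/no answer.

*every pianist* is inside a raising infinitive, which is transparent to QR (no CP barrier), so it behaves as a matrix argument.
Since no island is crossed, the inverse ordering is licensed alongside surface scope.
So *every pianist* > *an economist* is among the available readings.

Yes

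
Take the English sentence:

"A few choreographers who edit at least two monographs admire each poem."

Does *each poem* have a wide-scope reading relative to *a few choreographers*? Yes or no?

*each poem* is a matrix argument; only *a few choreographers* is modified by the relative clause *who edit at least two monographs*, so the RC island is irrelevant to the target quantifier.
QR within a single clause is free, so the lower quantifier may take scope over the higher one.
The sentence is scopally ambiguous between *a few choreographers* > *each poem* and *each poem* > *a few choreographers*.

Yes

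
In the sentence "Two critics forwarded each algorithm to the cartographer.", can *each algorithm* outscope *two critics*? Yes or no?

Yes

*two critics* and *each algorithm* are co-arguments of the matrix verb, with nothing but a clause-internal boundary between them.
No island intervenes, so both surface and inverse scope are derivable.
So *each algorithm* > *two critics* is among the available readings.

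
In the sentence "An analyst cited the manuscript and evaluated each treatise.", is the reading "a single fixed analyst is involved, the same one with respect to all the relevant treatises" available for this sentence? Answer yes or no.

The paraphrase describes the scope ordering *an analyst* > *each treatise*.
Nothing needs to raise for *an analyst* > *each treatise*, so no island constraint is at stake.

Yes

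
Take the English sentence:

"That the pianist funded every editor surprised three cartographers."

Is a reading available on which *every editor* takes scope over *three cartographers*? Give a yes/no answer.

No

*every editor* is embedded in the sentential subject *that the pianist funded every editor*.
The Sentential Subject Constraint rules out raising the quantifier out of the that-clause subject.
*every editor* is confined to the island and cannot take scope over *three cartographers*.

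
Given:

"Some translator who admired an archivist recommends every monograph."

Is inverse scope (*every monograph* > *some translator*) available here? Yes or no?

*every monograph* is a matrix argument; only *some translator* is modified by the relative clause *who admired an archivist*, so the RC island is irrelevant to the target quantifier.
Nothing blocks QR of the lower DP to a position above the higher one, so inverse scope is available.

Yes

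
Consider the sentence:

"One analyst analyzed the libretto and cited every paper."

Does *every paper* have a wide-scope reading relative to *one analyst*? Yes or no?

Structurally, *every paper* is inside one conjunct of the coordinate structure (*cited every paper*).
Asymmetric QR out of one conjunct violates the Coordinate Structure Constraint.
So the wide-scope reading for *every paper* is blocked.

No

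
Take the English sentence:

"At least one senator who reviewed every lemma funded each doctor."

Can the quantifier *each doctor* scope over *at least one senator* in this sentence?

Yes

The RC *who reviewed every lemma* is an island, but *each doctor* is not inside it — it is the matrix object, a clausemate of *at least one senator*.
With no island boundary between them, the object can take inverse scope over the subject via ordinary QR within the clause.
So *each doctor* > *at least one senator* is among the available readings.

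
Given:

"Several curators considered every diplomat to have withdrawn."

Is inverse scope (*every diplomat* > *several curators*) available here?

Yes

The ECM infinitive is scope-transparent — *every diplomat* is free to raise above *several curators*.
With no island boundary between them, the object can take inverse scope over the subject via ordinary QR within the clause.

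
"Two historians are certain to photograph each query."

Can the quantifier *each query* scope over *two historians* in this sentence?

Infinitival complements of raising predicates do not block QR; *each query* and *two historians* are effectively clausemates.
Since no island is crossed, the inverse ordering is licensed alongside surface scope.
Both orderings are possible: *two historians* > *each query* and *each query* > *two historians*.

Yes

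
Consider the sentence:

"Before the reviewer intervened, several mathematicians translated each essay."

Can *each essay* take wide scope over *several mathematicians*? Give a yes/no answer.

The adjunct clause does not contain *each essay*, which is the matrix object.
Clause-internal QR can adjoin the lower DP above the subject, yielding the inverse reading.
Both orderings are possible: *several mathematicians* > *each essay* and *each essay* > *several mathematicians*.

Yes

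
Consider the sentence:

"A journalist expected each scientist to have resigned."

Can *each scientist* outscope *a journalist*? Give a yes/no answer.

*each scientist* is an ECM subject; ECM complements are not islands, and the embedded quantifier may take matrix scope.
QR within a single clause is free, so the lower quantifier may take scope over the higher one.

Yes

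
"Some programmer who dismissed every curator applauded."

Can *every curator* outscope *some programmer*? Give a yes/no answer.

The target quantifier *every curator* is part of the relative clause *who dismissed every curator*.
QR out of a relative clause is ruled out by the relative-clause island constraint.
*every curator* is confined to the island and cannot take scope over *some programmer*.
(Only the surface reading survives: one fixed programmer with respect to all the relevant curators.)

No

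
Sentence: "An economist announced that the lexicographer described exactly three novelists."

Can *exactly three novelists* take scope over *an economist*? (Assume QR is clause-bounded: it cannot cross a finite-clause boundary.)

No

Structurally, *exactly three novelists* is inside the finite complement clause *that the lexicographer described exactly three novelists*.
Under clause-bounded QR, a quantifier in an embedded finite clause cannot raise into the matrix clause.
So *exactly three novelists* cannot raise high enough to outscope *an economist*; only the surface ordering *an economist* > *exactly three novelists* is available.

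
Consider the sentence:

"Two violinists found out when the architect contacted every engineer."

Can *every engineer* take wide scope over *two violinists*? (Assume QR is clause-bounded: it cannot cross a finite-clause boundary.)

The target quantifier *every engineer* is part of the embedded question *when the architect contacted every engineer*.
QR across an interrogative CP boundary is ruled out as a wh-island violation.
Hence only narrow scope for *every engineer* (under *two violinists*) survives.

No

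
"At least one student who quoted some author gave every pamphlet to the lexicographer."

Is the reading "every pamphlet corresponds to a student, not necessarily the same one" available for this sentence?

Yes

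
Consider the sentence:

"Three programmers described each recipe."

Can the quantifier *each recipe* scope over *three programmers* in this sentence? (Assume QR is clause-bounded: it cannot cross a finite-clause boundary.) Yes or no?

*three programmers* and *each recipe* are co-arguments of the matrix verb, with nothing but a clause-internal boundary between them.
QR within a single clause is free, so the lower quantifier may take scope over the higher one.
Both orderings are possible: *three programmers* > *each recipe* and *each recipe* > *three programmers*.

Yes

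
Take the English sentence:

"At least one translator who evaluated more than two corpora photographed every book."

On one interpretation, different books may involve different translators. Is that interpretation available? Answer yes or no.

Yes

The described interpretation is the *every book* > *at least one translator* scoping.
The relative clause *who evaluated more than two corpora* modifies *at least one translator*, but *every book* is not inside that relative clause — it is an argument of the matrix verb.
With no island boundary between them, the object can take inverse scope over the subject via ordinary QR within the clause.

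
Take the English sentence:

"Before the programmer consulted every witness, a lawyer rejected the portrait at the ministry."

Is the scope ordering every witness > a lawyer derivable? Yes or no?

*every witness* occurs within the adjunct clause *before the programmer consulted every witness*.
Adverbial clauses are not L-marked, so they are barriers for QR — the quantifier cannot escape the adjunct.
So *every witness* cannot raise to a position above *a lawyer*.

No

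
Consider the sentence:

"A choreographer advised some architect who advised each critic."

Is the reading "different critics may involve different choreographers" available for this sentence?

No

The described interpretation is the *each critic* > *a choreographer* scoping.
Structurally, *each critic* is inside the relative clause *who advised each critic* modifying *some architect*.
A relative clause is a scope island — quantifier raising cannot cross its boundary.
*each critic* is confined to the island and cannot take scope over *a choreographer*.
(Only the surface reading survives: one fixed choreographer with respect to all the relevant critics.)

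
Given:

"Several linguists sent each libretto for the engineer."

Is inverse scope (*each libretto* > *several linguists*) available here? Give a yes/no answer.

Yes

*several linguists* and *each libretto* are co-arguments of the matrix verb, with nothing but a clause-internal boundary between them.
Ordinary QR to a clause-peripheral position gives the wide-scope LF for the lower DP.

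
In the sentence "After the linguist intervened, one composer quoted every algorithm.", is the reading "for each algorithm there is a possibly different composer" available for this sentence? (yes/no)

Yes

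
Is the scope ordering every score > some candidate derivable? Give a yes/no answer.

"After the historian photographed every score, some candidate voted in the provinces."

No

The target quantifier *every score* is part of the adjunct clause *after the historian photographed every score*.
The adjunct-island constraint bars QR out of an adverbial clause.
*every score* is confined to the island and cannot take scope over *some candidate*.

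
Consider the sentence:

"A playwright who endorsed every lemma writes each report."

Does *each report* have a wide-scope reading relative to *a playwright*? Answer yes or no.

Yes

*each report* is a matrix argument; only *a playwright* is modified by the relative clause *who endorsed every lemma*, so the RC island is irrelevant to the target quantifier.
Nothing blocks QR of the lower DP to a position above the higher one, so inverse scope is available.
So *each report* > *a playwright* is among the available readings.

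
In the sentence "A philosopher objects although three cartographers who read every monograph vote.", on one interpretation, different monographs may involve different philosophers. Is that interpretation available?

No

The paraphrase describes the scope ordering *every monograph* > *a philosopher*.
The DP *every monograph* is contained in the relative clause *who read every monograph*, which is itself inside the adjunct *although three cartographers who read every monograph vote*.
Nested islands: the RC island is itself inside an adjunct island, so wide scope is doubly excluded.
*every monograph* > *a philosopher* would require crossing that boundary, which is illicit.
(Only the surface reading survives: one fixed philosopher with respect to all the relevant monographs.)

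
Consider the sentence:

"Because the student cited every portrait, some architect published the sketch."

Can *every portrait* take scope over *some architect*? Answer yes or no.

No

The target quantifier *every portrait* is part of the adjunct clause *because the student cited every portrait*.
Adjunct clauses are scope islands: a quantifier inside an adjunct cannot raise into the matrix clause.
*every portrait* is confined to the island and cannot take scope over *some architect*.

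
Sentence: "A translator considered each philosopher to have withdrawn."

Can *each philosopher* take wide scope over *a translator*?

*each philosopher* is an ECM subject; ECM complements are not islands, and the embedded quantifier may take matrix scope.
Clause-internal QR can adjoin the lower DP above the subject, yielding the inverse reading.
The sentence is scopally ambiguous between *a translator* > *each philosopher* and *each philosopher* > *a translator*.

Yes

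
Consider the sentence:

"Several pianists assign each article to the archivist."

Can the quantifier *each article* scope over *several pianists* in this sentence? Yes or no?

Yes

*several pianists* and *each article* are co-arguments of the matrix verb, with nothing but a clause-internal boundary between them.
QR within a single clause is free, so the lower quantifier may take scope over the higher one.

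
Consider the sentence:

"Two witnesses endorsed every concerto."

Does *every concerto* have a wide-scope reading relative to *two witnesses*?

*every concerto* and *two witnesses* are in the same minimal clause.
Since no island is crossed, the inverse ordering is licensed alongside surface scope.

Yes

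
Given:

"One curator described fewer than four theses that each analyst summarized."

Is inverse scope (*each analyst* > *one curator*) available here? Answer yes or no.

Structurally, *each analyst* is inside the relative clause *that each analyst summarized* modifying *fewer than four theses*.
The relative clause forms an island for QR, so the quantifier is confined to the head noun's restrictor.
So the wide-scope reading for *each analyst* is blocked.

No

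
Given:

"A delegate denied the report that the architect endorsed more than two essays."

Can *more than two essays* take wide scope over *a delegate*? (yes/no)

*more than two essays* occurs within the complex NP *the report that the architect endorsed more than two essays*.
A that-clause complement to a noun is an island; QR cannot cross the NP boundary.
Hence only narrow scope for *more than two essays* (under *a delegate*) survives.
(Only the surface reading survives: one fixed delegate with respect to all the relevant essays.)

No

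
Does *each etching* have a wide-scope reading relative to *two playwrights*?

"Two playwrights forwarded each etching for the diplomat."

*two playwrights* and *each etching* are co-arguments of the matrix verb, with nothing but a clause-internal boundary between them.
Clause-internal QR can adjoin the lower DP above the subject, yielding the inverse reading.

Yes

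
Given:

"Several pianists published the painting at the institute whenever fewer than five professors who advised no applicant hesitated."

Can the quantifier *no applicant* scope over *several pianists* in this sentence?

The target quantifier *no applicant* is part of the relative clause *who advised no applicant*, which is itself inside the adjunct *whenever fewer than five professors who advised no applicant hesitated*.
The quantifier would have to escape first the RC and then the adjunct — two independent island violations.
The inverse ordering *no applicant* > *several pianists* is therefore underivable.

No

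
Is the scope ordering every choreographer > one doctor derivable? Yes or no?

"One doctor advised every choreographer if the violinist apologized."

Yes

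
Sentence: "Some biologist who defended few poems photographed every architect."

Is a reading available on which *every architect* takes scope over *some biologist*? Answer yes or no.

Yes

Although the sentence contains a relative clause (*who defended few poems*), *every architect* is outside it, in the matrix VP.
Ordinary QR to a clause-peripheral position gives the wide-scope LF for the lower DP.
The sentence is scopally ambiguous between *some biologist* > *every architect* and *every architect* > *some biologist*.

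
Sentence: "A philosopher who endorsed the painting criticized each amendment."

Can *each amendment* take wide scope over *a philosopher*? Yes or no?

Yes

The RC *who endorsed the painting* is an island, but *each amendment* is not inside it — it is the matrix object, a clausemate of *a philosopher*.
QR within a single clause is free, so the lower quantifier may take scope over the higher one.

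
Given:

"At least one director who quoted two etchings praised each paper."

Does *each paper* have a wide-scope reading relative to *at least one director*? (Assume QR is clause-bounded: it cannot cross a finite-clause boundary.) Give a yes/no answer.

Yes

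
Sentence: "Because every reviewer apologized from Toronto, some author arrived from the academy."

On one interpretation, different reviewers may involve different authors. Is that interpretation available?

The paraphrase describes the scope ordering *every reviewer* > *some author*.
Structurally, *every reviewer* is inside the adjunct clause *because every reviewer apologized from Toronto*.
Adverbial clauses are not L-marked, so they are barriers for QR — the quantifier cannot escape the adjunct.
The ordering *every reviewer* > *some author* is therefore underivable.

No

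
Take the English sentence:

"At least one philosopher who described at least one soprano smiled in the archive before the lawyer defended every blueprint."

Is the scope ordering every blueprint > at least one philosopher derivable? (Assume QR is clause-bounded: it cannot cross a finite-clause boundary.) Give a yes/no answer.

No

The target quantifier *every blueprint* is part of the adjunct clause *before the lawyer defended every blueprint*.
Adverbial clauses are not L-marked, so they are barriers for QR — the quantifier cannot escape the adjunct.
So *every blueprint* cannot raise to a position above *at least one philosopher*.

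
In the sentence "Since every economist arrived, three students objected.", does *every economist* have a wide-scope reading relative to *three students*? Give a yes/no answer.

No

The target quantifier *every economist* is part of the adjunct clause *since every economist arrived*.
Scope out of an adjunct clause is unavailable: QR respects the adjunct-island constraint.
The ordering *every economist* > *three students* is therefore underivable.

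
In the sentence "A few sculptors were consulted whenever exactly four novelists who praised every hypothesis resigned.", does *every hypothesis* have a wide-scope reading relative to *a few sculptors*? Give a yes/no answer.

No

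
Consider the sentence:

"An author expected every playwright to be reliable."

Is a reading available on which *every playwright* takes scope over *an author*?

This is an ECM construction: *every playwright* is the infinitival subject, Case-marked by the matrix verb, and the infinitive is transparent for QR.
Clause-internal QR can adjoin the lower DP above the subject, yielding the inverse reading.

Yes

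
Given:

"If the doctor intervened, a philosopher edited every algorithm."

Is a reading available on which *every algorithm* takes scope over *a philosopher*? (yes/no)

Yes

Although there is an adjunct clause, *every algorithm* is in the main clause, not inside the adjunct.
With no island boundary between them, the object can take inverse scope over the subject via ordinary QR within the clause.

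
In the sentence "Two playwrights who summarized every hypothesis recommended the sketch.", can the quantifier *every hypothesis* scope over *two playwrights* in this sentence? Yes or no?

No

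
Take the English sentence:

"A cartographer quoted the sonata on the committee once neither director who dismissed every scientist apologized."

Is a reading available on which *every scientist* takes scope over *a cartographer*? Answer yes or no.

Structurally, *every scientist* is inside the relative clause *who dismissed every scientist*, which is itself inside the adjunct *once neither director who dismissed every scientist apologized*.
Both the relative clause and the enclosing adjunct are scope islands; QR cannot cross either.
So *every scientist* cannot raise to a position above *a cartographer*.

No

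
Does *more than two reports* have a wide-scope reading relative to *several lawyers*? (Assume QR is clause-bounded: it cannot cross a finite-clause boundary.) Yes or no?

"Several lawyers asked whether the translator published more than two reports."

No

*more than two reports* occurs within the embedded question *whether the translator published more than two reports*.
Embedded questions are wh-islands: a quantifier inside an indirect question cannot QR into the matrix clause.
So the wide-scope reading for *more than two reports* is blocked.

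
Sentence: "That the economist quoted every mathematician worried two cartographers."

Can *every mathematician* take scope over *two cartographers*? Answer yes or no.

*every mathematician* is embedded in the sentential subject *that the economist quoted every mathematician*.
Sentential subjects are islands: a quantifier inside the subject clause cannot raise over the matrix predicate.
So *every mathematician* cannot raise to a position above *two cartographers*.

No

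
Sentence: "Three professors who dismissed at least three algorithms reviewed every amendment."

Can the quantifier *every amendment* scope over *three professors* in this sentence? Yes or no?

Yes

The RC *who dismissed at least three algorithms* is an island, but *every amendment* is not inside it — it is the matrix object, a clausemate of *three professors*.
With no island boundary between them, the object can take inverse scope over the subject via ordinary QR within the clause.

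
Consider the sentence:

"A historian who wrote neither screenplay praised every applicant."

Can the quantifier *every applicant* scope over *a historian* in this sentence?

Yes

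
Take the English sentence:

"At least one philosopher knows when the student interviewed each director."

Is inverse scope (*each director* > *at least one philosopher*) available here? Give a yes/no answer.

No

*each director* sits inside the embedded question *when the student interviewed each director*.
QR across an interrogative CP boundary is ruled out as a wh-island violation.
There is no licit LF on which *each director* c-commands *at least one philosopher*.
(Only the surface reading survives: one fixed philosopher with respect to all the relevant directors.)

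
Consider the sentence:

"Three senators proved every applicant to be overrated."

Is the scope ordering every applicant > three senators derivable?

This is an ECM construction: *every applicant* is the infinitival subject, Case-marked by the matrix verb, and the infinitive is transparent for QR.
With no island boundary between them, the object can take inverse scope over the subject via ordinary QR within the clause.
The sentence is scopally ambiguous between *three senators* > *every applicant* and *every applicant* > *three senators*.

Yes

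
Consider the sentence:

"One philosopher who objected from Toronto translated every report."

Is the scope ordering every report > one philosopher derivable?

Yes

*every report* is a matrix argument; only *one philosopher* is modified by the relative clause *who objected from Toronto*, so the RC island is irrelevant to the target quantifier.
Since no island is crossed, the inverse ordering is licensed alongside surface scope.
So *every report* > *one philosopher* is among the available readings.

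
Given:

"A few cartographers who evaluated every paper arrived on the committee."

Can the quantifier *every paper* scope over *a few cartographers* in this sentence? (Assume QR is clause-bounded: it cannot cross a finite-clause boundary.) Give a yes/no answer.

The target quantifier *every paper* is part of the relative clause *who evaluated every paper*.
Quantifiers inside a relative clause are trapped there; the RC boundary blocks QR.
*every paper* is confined to the island and cannot take scope over *a few cartographers*.

No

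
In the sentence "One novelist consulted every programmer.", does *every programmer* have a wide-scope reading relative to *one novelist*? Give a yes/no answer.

Yes

*one novelist* and *every programmer* are co-arguments of the matrix verb, with nothing but a clause-internal boundary between them.
Since no island is crossed, the inverse ordering is licensed alongside surface scope.
So *every programmer* > *one novelist* is among the available readings.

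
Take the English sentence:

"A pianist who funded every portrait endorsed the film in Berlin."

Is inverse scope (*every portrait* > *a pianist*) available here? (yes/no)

No

Structurally, *every portrait* is inside the relative clause *who funded every portrait*.
QR out of a relative clause is ruled out by the relative-clause island constraint.
There is no licit LF on which *every portrait* c-commands *a pianist*.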